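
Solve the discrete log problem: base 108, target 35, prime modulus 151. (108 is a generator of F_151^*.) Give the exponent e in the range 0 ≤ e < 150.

Baby-step giant-step with m = ceil(sqrt(150)) = 13.
Baby table (108^j mod 151 for j=0..12):
  0:1  1:108  2:37  3:70  4:10  5:23  6:68  7:96
  8:100  9:79  10:76  11:54  12:94
Giant step factor: 108^(-13) ≡ 82 (mod 151).
Scan 35·82^i mod 151 for i = 0, 1, …:
  i=0: 35   i=1: 1
Match at i=1, j=0: e = 1·13 + 0 = 13.

13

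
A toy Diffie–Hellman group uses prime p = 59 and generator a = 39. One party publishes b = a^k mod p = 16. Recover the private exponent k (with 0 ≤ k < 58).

44

Baby-step giant-step with m = ceil(sqrt(58)) = 8.
Baby table (39^j mod 59 for j=0..7):
  0:1  1:39  2:46  3:24  4:51  5:42  6:45  7:44
Giant step factor: 39^(-8) ≡ 12 (mod 59).
Scan 16·12^i mod 59 for i = 0, 1, …:
  i=0: 16   i=1: 15   i=2: 3   i=3: 36
  i=4: 19   i=5: 51
Match at i=5, j=4: k = 5·8 + 4 = 44.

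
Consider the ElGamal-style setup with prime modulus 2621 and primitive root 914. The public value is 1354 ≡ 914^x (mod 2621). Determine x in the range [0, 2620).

2437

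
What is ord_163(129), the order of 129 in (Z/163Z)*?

162

The order of 129 must divide p − 1 = 162 = 2 · 3^4.
Divisors: 1, 2, 3, 6, 9, 18, 27, 54, 81, 162.
Check each in increasing order: 129^1 ≡ 129;  129^2 ≡ 15;  129^3 ≡ 142;  129^6 ≡ 115;  129^9 ≡ 30;  129^18 ≡ 85;  129^27 ≡ 105;  129^54 ≡ 104;  129^81 ≡ 162;  129^162 ≡ 1.
Smallest exponent giving 1 is 162.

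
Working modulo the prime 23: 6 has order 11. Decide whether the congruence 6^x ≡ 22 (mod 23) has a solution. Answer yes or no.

⟨6⟩ has order 11; its elements mod 23 are {1, 2, 3, 4, 6, 8, 9, 12, 13, 16, 18}.
22 is not in this set.

no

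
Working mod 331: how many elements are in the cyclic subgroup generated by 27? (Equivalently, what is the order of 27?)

The order of 27 must divide p − 1 = 330 = 2 · 3 · 5 · 11.
Divisors: 1, 2, 3, 5, 6, 10, 11, 15, 22, 30, 33, 55, 66, 110, 165, 330.
Check each in increasing order: 27^1 ≡ 27;  27^2 ≡ 67;  27^3 ≡ 154;  27^5 ≡ 57;  27^6 ≡ 215;  27^10 ≡ 270;  27^11 ≡ 8;  27^15 ≡ 164;  27^22 ≡ 64;  27^30 ≡ 85;  27^33 ≡ 181;  27^55 ≡ 330;  27^66 ≡ 323;  27^110 ≡ 1.
Smallest exponent giving 1 is 110.

110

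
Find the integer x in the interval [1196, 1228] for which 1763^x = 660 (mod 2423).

1212

Compute 1763^1196 mod 2423 = 784, then multiply by 1763 repeatedly:
  1763^1196=784  1763^1197=1082  1763^1198=665  1763^1199=2086  1763^1200=1927
  1763^1201=255  1763^1202=1310  1763^1203=411  1763^1204=116  1763^1205=976
  1763^1206=358  1763^1207=1174  1763^1208=520  1763^1209=866  1763^1210=268
  1763^1211=2422  1763^1212=660
Found 660 at exponent 1212.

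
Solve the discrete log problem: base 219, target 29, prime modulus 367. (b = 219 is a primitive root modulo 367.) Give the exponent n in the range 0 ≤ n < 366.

267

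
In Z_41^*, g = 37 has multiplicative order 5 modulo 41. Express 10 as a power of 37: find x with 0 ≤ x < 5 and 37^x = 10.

Successive powers of 37 modulo 41:
  37^0=1  37^1=37  37^2=16  37^3=18  37^4=10
So 37^4 ≡ 10 (mod 41), giving x = 4.

4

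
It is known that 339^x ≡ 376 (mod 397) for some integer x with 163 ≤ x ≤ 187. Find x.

Compute 339^163 mod 397 = 210, then multiply by 339 repeatedly:
  339^163=210  339^164=127  339^165=177  339^166=56  339^167=325
  339^168=206  339^169=359  339^170=219  339^171=2  339^172=281
  339^173=376
Found 376 at exponent 173.

173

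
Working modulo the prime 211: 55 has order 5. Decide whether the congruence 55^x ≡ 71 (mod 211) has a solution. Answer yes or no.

71 ∈ ⟨55⟩ iff 71^5 ≡ 1 (mod 211), since |⟨55⟩| = 5.
71^5 mod 211 = 1.
Since 1 = 1, 71 lies in the subgroup.

yes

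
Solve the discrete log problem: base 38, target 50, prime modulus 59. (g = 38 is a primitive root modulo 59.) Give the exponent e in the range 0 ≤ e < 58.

39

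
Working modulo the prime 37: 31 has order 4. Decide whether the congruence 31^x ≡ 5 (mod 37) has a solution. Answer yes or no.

no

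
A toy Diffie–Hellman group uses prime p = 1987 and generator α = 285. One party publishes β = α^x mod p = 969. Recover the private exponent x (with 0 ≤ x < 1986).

162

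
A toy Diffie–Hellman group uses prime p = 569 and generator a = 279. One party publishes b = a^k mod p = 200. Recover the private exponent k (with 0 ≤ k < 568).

Baby-step giant-step with m = ceil(sqrt(568)) = 24.
Baby table (279^j mod 569 for j=0..23):
  0:1  1:279  2:457  3:47  4:26  5:426  6:502  7:84
  8:107  9:265  10:534  11:477  12:506  13:62  14:228  15:453
  16:69  17:474  18:238  19:398  20:87  21:375  22:498  23:106
Giant step factor: 279^(-24) ≡ 447 (mod 569).
Scan 200·447^i mod 569 for i = 0, 1, …:
  i=0: 200   i=1: 67   i=2: 361   i=3: 340
  i=4: 57   i=5: 443   i=6: 9   i=7: 40
  i=8: 241   i=9: 186   i=10: 68   i=11: 239
  i=12: 430   i=13: 457
Match at i=13, j=2: k = 13·24 + 2 = 314.

314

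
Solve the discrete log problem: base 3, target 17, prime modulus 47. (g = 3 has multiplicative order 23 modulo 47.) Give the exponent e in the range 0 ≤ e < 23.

10

Successive powers of 3 modulo 47:
  3^0=1  3^1=3  3^2=9  3^3=27  3^4=34  3^5=8
  3^6=24  3^7=25  3^8=28  3^9=37  3^10=17
So 3^10 ≡ 17 (mod 47), giving e = 10.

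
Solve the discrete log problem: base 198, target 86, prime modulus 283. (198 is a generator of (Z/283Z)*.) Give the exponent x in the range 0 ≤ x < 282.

156

Baby-step giant-step with m = ceil(sqrt(282)) = 17.
Baby table (198^j mod 283 for j=0..16):
  0:1  1:198  2:150  3:268  4:143  5:14  6:225  7:119
  8:73  9:21  10:196  11:37  12:251  13:173  14:11  15:197
  16:235
Giant step factor: 198^(-17) ≡ 12 (mod 283).
Scan 86·12^i mod 283 for i = 0, 1, …:
  i=0: 86   i=1: 183   i=2: 215   i=3: 33
  i=4: 113   i=5: 224   i=6: 141   i=7: 277
  i=8: 211   i=9: 268
Match at i=9, j=3: x = 9·17 + 3 = 156.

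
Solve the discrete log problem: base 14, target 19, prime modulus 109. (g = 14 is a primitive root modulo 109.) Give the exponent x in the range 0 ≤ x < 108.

Baby-step giant-step with m = ceil(sqrt(108)) = 11.
Baby table (14^j mod 109 for j=0..10):
  0:1  1:14  2:87  3:19  4:48  5:18  6:34  7:40
  8:15  9:101  10:106
Giant step factor: 14^(-11) ≡ 96 (mod 109).
Scan 19·96^i mod 109 for i = 0, 1, …:
  i=0: 19
Match at i=0, j=3: x = 0·11 + 3 = 3.

3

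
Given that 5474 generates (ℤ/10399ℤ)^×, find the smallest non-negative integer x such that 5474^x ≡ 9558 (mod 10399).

Baby-step giant-step with m = ceil(sqrt(10398)) = 102.
Baby table (5474^j mod 10399 for j=0..101):
  0:1  1:5474  2:5157  3:6532  4:4406  5:3163  6:10326  7:5959
  8:8302  9:1518  10:731  11:8278  12:5329  13:1751  14:7495  15:3575
  16:9031  17:9247  18:6145  19:7364  20:4012  21:9399  22:6273  23:904
  24:8971  25:3176  26:8695  27:207  28:10026  29:6801  30:254  31:7329
  32:10003  33:5687  34:6431  35:2679  36:2256  37:5731  38:8110  39:809
  40:8891  41:2014  42:1696  43:7996  44:713  45:3337  46:6094  47:8963
  48:980  49:9035  50:10345  51:5975  52:2295  53:838  54:1253  55:5981
  56:3942  57:583  58:9248  59:1220  60:2122  61:145  62:3406  63:9436
  64:831  65:4531  66:1079  67:10213  68:938  69:7905  70:1731  71:2005
  72:4425  73:3179  74:4319  75:5279  76:8824  77:9620  78:9743  79:7110
  80:7082  81:9795  82:586  83:4872  84:6292  85:920  86:2964  87:2496
  88:9217  89:8309  90:8639  91:5633  92:2007  93:4974  94:3094  95:6984
  96:3692  97:4751  98:9474  99:863  100:2916  101:10118
Giant step factor: 5474^(-102) ≡ 10096 (mod 10399).
Scan 9558·10096^i mod 10399 for i = 0, 1, …:
  i=0: 9558   i=1: 5247   i=2: 1206   i=3: 8946
  i=4: 3501   i=5: 10294   i=6: 618   i=7: 10327
  i=8: 1018   i=9: 3516     …   i=81: 7788
  i=82: 809
Match at i=82, j=39: x = 82·102 + 39 = 8403.

8403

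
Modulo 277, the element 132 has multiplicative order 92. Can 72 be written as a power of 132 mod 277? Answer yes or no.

72 ∈ ⟨132⟩ iff 72^92 ≡ 1 (mod 277), since |⟨132⟩| = 92.
72^92 mod 277 = 116.
Since 116 ≠ 1, 72 does not lie in the subgroup.

no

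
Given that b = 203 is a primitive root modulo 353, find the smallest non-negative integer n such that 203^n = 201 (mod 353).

94

Baby-step giant-step with m = ceil(sqrt(352)) = 19.
Baby table (203^j mod 353 for j=0..18):
  0:1  1:203  2:261  3:33  4:345  5:141  6:30  7:89
  8:64  9:284  10:113  11:347  12:194  13:199  14:155  15:48
  16:213  17:173  18:172
Giant step factor: 203^(-19) ≡ 148 (mod 353).
Scan 201·148^i mod 353 for i = 0, 1, …:
  i=0: 201   i=1: 96   i=2: 88   i=3: 316
  i=4: 172
Match at i=4, j=18: n = 4·19 + 18 = 94.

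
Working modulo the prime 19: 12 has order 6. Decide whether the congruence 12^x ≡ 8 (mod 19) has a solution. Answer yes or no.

yes

8 ∈ ⟨12⟩ iff 8^6 ≡ 1 (mod 19), since |⟨12⟩| = 6.
8^6 mod 19 = 1.
Since 1 = 1, 8 lies in the subgroup.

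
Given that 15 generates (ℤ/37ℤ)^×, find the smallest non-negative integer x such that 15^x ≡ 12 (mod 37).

Successive powers of 15 modulo 37:
  15^0=1  15^1=15  15^2=3  15^3=8  15^4=9  15^5=24
  15^6=27  15^7=35  15^8=7  15^9=31  15^10=21  15^11=19
  15^12=26  15^13=20  15^14=4  15^15=23  15^16=12
So 15^16 ≡ 12 (mod 37), giving x = 16.

16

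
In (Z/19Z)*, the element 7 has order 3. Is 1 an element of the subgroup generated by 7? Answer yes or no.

yes

1 ∈ ⟨7⟩ iff 1^3 ≡ 1 (mod 19), since |⟨7⟩| = 3.
1^3 mod 19 = 1.
Since 1 = 1, 1 lies in the subgroup.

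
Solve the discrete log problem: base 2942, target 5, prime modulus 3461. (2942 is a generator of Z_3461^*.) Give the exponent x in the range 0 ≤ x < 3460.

2160

Baby-step giant-step with m = ceil(sqrt(3460)) = 59.
Baby table (2942^j mod 3461 for j=0..58):
  0:1  1:2942  2:2864  3:1814  4:3387  5:335  6:2646  7:743
  8:2015  9:2898  10:1473  11:394  12:3174  13:130  14:1750  15:1993
  16:472  17:763  18:2018  19:1341  20:3143  21:2375  22:2952  23:1135
  24:2766  25:761  26:3056  27:2535  28:2976  29:2523  30:2282  31:2765
  32:1280  33:192  34:721  35:3050  36:2188  37:3097  38:2022  39:2726
  40:755  41:2709  42:2656  43:2475  44:2967  45:272  46:733  47:283
  48:1946  49:638  50:1134  51:3285  52:1358  53:1242  54:2609  55:2641
  56:3338  57:1539  58:750
Giant step factor: 2942^(-59) ≡ 1046 (mod 3461).
Scan 5·1046^i mod 3461 for i = 0, 1, …:
  i=0: 5   i=1: 1769   i=2: 2200   i=3: 3096
  i=4: 2381   i=5: 2067   i=6: 2418   i=7: 2698
  i=8: 1393   i=9: 3458     …   i=35: 419
  i=36: 2188
Match at i=36, j=36: x = 36·59 + 36 = 2160.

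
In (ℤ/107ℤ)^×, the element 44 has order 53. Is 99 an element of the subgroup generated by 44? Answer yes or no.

99 ∈ ⟨44⟩ iff 99^53 ≡ 1 (mod 107), since |⟨44⟩| = 53.
99^53 mod 107 = 1.
Since 1 = 1, 99 lies in the subgroup.

yes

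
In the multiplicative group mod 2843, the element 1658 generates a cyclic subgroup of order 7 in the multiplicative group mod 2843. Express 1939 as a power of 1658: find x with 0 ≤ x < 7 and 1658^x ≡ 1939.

5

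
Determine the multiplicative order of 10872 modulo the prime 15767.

The order of 10872 must divide p − 1 = 15766 = 2 · 7883.
Divisors: 1, 2, 7883, 15766.
Check each in increasing order: 10872^1 ≡ 10872;  10872^2 ≡ 10952;  10872^7883 ≡ 1.
Smallest exponent giving 1 is 7883.

7883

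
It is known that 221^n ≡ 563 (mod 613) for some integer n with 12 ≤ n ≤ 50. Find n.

Compute 221^12 mod 613 = 90, then multiply by 221 repeatedly:
  221^12=90  221^13=274  221^14=480  221^15=31  221^16=108
  221^17=574  221^18=576  221^19=405  221^20=7  221^21=321
  221^22=446  221^23=486  221^24=131  221^25=140  221^26=290
  221^27=338  221^28=525  221^29=168  221^30=348  221^31=283
  221^32=17  221^33=79  221^34=295  221^35=217  221^36=143
  221^37=340  221^38=354  221^39=383  221^40=49  221^41=408
  221^42=57  221^43=337  221^44=304  221^45=367  221^46=191
  221^47=527  221^48=610  221^49=563
Found 563 at exponent 49.

49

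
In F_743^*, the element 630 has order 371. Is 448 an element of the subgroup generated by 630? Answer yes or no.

no

448 ∈ ⟨630⟩ iff 448^371 ≡ 1 (mod 743), since |⟨630⟩| = 371.
448^371 mod 743 = 742.
Since 742 ≠ 1, 448 does not lie in the subgroup.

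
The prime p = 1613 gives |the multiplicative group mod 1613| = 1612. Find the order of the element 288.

1612

The order of 288 must divide p − 1 = 1612 = 2^2 · 13 · 31.
Divisors: 1, 2, 4, 13, 26, 31, 52, 62, 124, 403, 806, 1612.
Check each in increasing order: 288^1 ≡ 288;  288^2 ≡ 681;  288^4 ≡ 830;  288^13 ≡ 307;  288^26 ≡ 695;  288^31 ≡ 252;  288^52 ≡ 738;  288^62 ≡ 597;  288^124 ≡ 1549;  288^403 ≡ 127;  288^806 ≡ 1612;  288^1612 ≡ 1.
Smallest exponent giving 1 is 1612.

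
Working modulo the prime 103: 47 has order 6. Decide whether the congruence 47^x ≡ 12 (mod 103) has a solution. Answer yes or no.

no

⟨47⟩ has order 6; its elements mod 103 are {1, 46, 47, 56, 57, 102}.
12 is not in this set.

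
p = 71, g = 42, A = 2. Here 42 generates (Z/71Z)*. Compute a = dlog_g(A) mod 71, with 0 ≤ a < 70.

Baby-step giant-step with m = ceil(sqrt(70)) = 9.
Baby table (42^j mod 71 for j=0..8):
  0:1  1:42  2:60  3:35  4:50  5:41  6:18  7:46
  8:15
Giant step factor: 42^(-9) ≡ 63 (mod 71).
Scan 2·63^i mod 71 for i = 0, 1, …:
  i=0: 2   i=1: 55   i=2: 57   i=3: 41
Match at i=3, j=5: a = 3·9 + 5 = 32.

32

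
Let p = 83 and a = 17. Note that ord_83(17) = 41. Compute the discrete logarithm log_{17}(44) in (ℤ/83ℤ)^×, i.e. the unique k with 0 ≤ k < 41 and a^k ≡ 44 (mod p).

Baby-step giant-step with m = ceil(sqrt(41)) = 7.
Baby table (17^j mod 83 for j=0..6):
  0:1  1:17  2:40  3:16  4:23  5:59  6:7
Giant step factor: 17^(-7) ≡ 30 (mod 83).
Scan 44·30^i mod 83 for i = 0, 1, …:
  i=0: 44   i=1: 75   i=2: 9   i=3: 21
  i=4: 49   i=5: 59
Match at i=5, j=5: k = 5·7 + 5 = 40.

40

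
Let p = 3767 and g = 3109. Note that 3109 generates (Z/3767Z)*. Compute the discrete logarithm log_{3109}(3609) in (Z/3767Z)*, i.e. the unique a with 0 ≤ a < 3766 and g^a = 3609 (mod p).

Baby-step giant-step with m = ceil(sqrt(3766)) = 62.
Baby table (3109^j mod 3767 for j=0..61):
  0:1  1:3109  2:3526  3:364  4:1576  5:2684  6:651  7:1080
  8:1323  9:3410  10:1352  11:3163  12:1897  13:2418  14:2397  15:1147
  16:2441  17:2331  18:3138  19:3279  20:909  21:831  22:3184  23:3147
  24:1124  25:2507  26:340  27:2300  28:934  29:3216  30:926  31:946
  32:2854  33:1801  34:1547  35:2931  36:106  37:1825  38:823  39:914
  40:1308  41:1979  42:1200  43:1470  44:859  45:3595  46:166  47:15
  48:1431  49:152  50:1693  51:1038  52:2590  53:2231  54:1132  55:1010
  56:2179  57:1445  58:2241  59:2086  60:2367  61:2052
Giant step factor: 3109^(-62) ≡ 1486 (mod 3767).
Scan 3609·1486^i mod 3767 for i = 0, 1, …:
  i=0: 3609   i=1: 2533   i=2: 805   i=3: 2091
  i=4: 3218   i=5: 1625   i=6: 103   i=7: 2378
  i=8: 262   i=9: 1331     …   i=26: 2712
  i=27: 3109
Match at i=27, j=1: a = 27·62 + 1 = 1675.

1675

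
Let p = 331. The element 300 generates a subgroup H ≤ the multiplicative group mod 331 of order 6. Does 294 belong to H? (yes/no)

no

294 ∈ ⟨300⟩ iff 294^6 ≡ 1 (mod 331), since |⟨300⟩| = 6.
294^6 mod 331 = 100.
Since 100 ≠ 1, 294 does not lie in the subgroup.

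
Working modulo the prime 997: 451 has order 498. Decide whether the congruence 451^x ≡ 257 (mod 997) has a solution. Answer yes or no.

yes

257 ∈ ⟨451⟩ iff 257^498 ≡ 1 (mod 997), since |⟨451⟩| = 498.
257^498 mod 997 = 1.
Since 1 = 1, 257 lies in the subgroup.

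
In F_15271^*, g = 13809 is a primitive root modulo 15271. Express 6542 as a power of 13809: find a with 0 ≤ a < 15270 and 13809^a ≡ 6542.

Baby-step giant-step with m = ceil(sqrt(15270)) = 124.
Baby table (13809^j mod 15271 for j=0..123):
  0:1  1:13809  2:14775  3:7415  4:1680  5:2471  6:6625  7:11335
  8:12536  9:12839  10:12712  11:15134  12:1771  13:6868  14:7302  15:14176
  16:12706  17:8635  18:4747  19:8191  20:12493  21:14621  22:3498  23:1709
  24:5886  25:7512  26:12576  27:172  28:8143  29:6314  30:7887  31:14082
  32:12695  33:9446  34:10203  35:2981  36:9284  37:2711  38:6978  39:14463
  40:5429  41:3722  42:10183  43:1679  44:3933  45:7121  46:3920  47:10856
  48:10368  49:6087  50:3799  51:4506  52:9300  53:9861  54:14313  55:10935
  56:1767  57:12716  58:9286  59:15058  60:5986  61:14022  62:8789  63:8664
  64:8162  65:9078  66:13734  67:2257  68:14073  69:10582  70:13910  71:4552
  72:3132  73:2316  74:4170  75:11860  76:8536  77:12046  78:11482  79:11416
  80:1011  81:3205  82:2487  83:13775  84:3399  85:9008  86:9177  87:6435
  88:14237  89:15150  90:8921  91:14203  92:3774  93:10514  94:6429  95:7738
  96:2855  97:10244  98:4123  99:4219  100:1306  101:14774  102:8877  103:2176
  104:10327  105:4945  106:8864  107:5911  108:1504  109:176  110:2295  111:4330
  112:7005  113:5531  114:7308  115:5404  116:9730  117:7312  118:14827  119:7746
  120:6430  121:6276  122:2359  123:2388
Giant step factor: 13809^(-124) ≡ 50 (mod 15271).
Scan 6542·50^i mod 15271 for i = 0, 1, …:
  i=0: 6542   i=1: 6409   i=2: 15030   i=3: 3221
  i=4: 8340   i=5: 4683   i=6: 5085   i=7: 9914
  i=8: 7028   i=9: 167     …   i=42: 13690
  i=43: 12576
Match at i=43, j=26: a = 43·124 + 26 = 5358.

5358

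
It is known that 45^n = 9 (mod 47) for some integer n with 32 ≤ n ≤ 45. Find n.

38

Compute 45^32 mod 47 = 42, then multiply by 45 repeatedly:
  45^32=42  45^33=10  45^34=27  45^35=40  45^36=14
  45^37=19  45^38=9
Found 9 at exponent 38.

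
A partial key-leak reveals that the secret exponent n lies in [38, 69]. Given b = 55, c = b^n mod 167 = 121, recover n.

42

Compute 55^38 mod 167 = 122, then multiply by 55 repeatedly:
  55^38=122  55^39=30  55^40=147  55^41=69  55^42=121
Found 121 at exponent 42.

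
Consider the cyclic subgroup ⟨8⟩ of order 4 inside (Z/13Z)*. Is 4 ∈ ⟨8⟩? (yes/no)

no

⟨8⟩ has order 4; its elements mod 13 are {1, 5, 8, 12}.
4 is not in this set.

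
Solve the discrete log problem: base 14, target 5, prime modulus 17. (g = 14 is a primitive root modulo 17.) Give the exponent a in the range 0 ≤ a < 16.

13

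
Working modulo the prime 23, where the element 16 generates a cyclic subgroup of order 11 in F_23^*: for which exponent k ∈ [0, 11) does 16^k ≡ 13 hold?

Successive powers of 16 modulo 23:
  16^0=1  16^1=16  16^2=3  16^3=2  16^4=9  16^5=6
  16^6=4  16^7=18  16^8=12  16^9=8  16^10=13
So 16^10 ≡ 13 (mod 23), giving k = 10.

10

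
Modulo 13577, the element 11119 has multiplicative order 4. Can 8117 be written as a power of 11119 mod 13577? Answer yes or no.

⟨11119⟩ has order 4; its elements mod 13577 are {1, 2458, 11119, 13576}.
8117 is not in this set.

no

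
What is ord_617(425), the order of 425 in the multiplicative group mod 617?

The order of 425 must divide p − 1 = 616 = 2^3 · 7 · 11.
Divisors: 1, 2, 4, 7, 8, 11, 14, 22, 28, 44, 56, 77, 88, 154, 308, 616.
Check each in increasing order: 425^1 ≡ 425;  425^2 ≡ 461;  425^4 ≡ 273;  425^7 ≡ 412;  425^8 ≡ 489;  425^11 ≡ 182;  425^14 ≡ 69;  425^22 ≡ 423;  425^28 ≡ 442;  425^44 ≡ 616;  425^56 ≡ 392;  425^77 ≡ 139;  425^88 ≡ 1.
Smallest exponent giving 1 is 88.

88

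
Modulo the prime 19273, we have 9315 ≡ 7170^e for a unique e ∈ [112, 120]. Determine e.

116

Compute 7170^112 mod 19273 = 13632, then multiply by 7170 repeatedly:
  7170^112=13632  7170^113=8057  7170^114=7509  7170^115=10041  7170^116=9315
Found 9315 at exponent 116.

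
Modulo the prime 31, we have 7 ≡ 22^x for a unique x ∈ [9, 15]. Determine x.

14

Compute 22^9 mod 31 = 27, then multiply by 22 repeatedly:
  22^9=27  22^10=5  22^11=17  22^12=2  22^13=13
  22^14=7
Found 7 at exponent 14.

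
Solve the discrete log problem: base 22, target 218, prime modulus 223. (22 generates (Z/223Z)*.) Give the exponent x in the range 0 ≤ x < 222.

Baby-step giant-step with m = ceil(sqrt(222)) = 15.
Baby table (22^j mod 223 for j=0..14):
  0:1  1:22  2:38  3:167  4:106  5:102  6:14  7:85
  8:86  9:108  10:146  11:90  12:196  13:75  14:89
Giant step factor: 22^(-15) ≡ 91 (mod 223).
Scan 218·91^i mod 223 for i = 0, 1, …:
  i=0: 218   i=1: 214   i=2: 73   i=3: 176
  i=4: 183   i=5: 151   i=6: 138   i=7: 70
  i=8: 126   i=9: 93   i=10: 212   i=11: 114
  i=12: 116   i=13: 75
Match at i=13, j=13: x = 13·15 + 13 = 208.

208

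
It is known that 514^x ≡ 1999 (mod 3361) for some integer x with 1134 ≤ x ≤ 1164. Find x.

Compute 514^1134 mod 3361 = 2058, then multiply by 514 repeatedly:
  514^1134=2058  514^1135=2458  514^1136=3037  514^1137=1514  514^1138=1805
  514^1139=134  514^1140=1656  514^1141=851  514^1142=484  514^1143=62
  514^1144=1619  514^1145=1999
Found 1999 at exponent 1145.

1145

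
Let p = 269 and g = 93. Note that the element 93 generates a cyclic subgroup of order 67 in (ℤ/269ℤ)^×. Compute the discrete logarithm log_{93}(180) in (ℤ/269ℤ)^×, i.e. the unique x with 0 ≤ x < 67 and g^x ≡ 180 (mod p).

15

Successive powers of 93 modulo 269:
  93^0=1  93^1=93  93^2=41  93^3=47  93^4=67  93^5=44
  93^6=57  93^7=190  93^8=185  93^9=258  93^10=53  93^11=87
  93^12=21  93^13=70  93^14=54  93^15=180
So 93^15 ≡ 180 (mod 269), giving x = 15.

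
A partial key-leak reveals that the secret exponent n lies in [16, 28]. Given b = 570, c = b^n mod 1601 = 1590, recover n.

17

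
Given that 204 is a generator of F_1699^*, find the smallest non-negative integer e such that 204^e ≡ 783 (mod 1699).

210

Baby-step giant-step with m = ceil(sqrt(1698)) = 42.
Baby table (204^j mod 1699 for j=0..41):
  0:1  1:204  2:840  3:1460  4:515  5:1421  6:1054  7:942
  8:181  9:1245  10:829  11:915  12:1469  13:652  14:486  15:602
  16:480  17:1077  18:537  19:812  20:845  21:781  22:1317  23:226
  24:231  25:1251  26:354  27:858  28:35  29:344  30:517  31:130
  32:1035  33:464  34:1211  35:689  36:1238  37:1100  38:132  39:1443
  40:445  41:733
Giant step factor: 204^(-42) ≡ 85 (mod 1699).
Scan 783·85^i mod 1699 for i = 0, 1, …:
  i=0: 783   i=1: 294   i=2: 1204   i=3: 400
  i=4: 20   i=5: 1
Match at i=5, j=0: e = 5·42 + 0 = 210.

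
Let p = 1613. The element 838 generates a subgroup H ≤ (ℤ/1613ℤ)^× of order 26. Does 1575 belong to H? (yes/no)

1575 ∈ ⟨838⟩ iff 1575^26 ≡ 1 (mod 1613), since |⟨838⟩| = 26.
1575^26 mod 1613 = 14.
Since 14 ≠ 1, 1575 does not lie in the subgroup.

no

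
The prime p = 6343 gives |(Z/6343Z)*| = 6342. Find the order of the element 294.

906

The order of 294 must divide p − 1 = 6342 = 2 · 3 · 7 · 151.
Divisors: 1, 2, 3, 6, 7, 14, 21, 42, 151, 302, 453, 906, 1057, 2114, 3171, 6342.
Check each in increasing order: 294^1 ≡ 294;  294^2 ≡ 3977;  294^3 ≡ 2126;  294^6 ≡ 3660;  294^7 ≡ 4073;  294^14 ≡ 2384;  294^21 ≡ 5242;  294^42 ≡ 688;  294^151 ≡ 558;  294^302 ≡ 557;  294^453 ≡ 6342;  294^906 ≡ 1.
Smallest exponent giving 1 is 906.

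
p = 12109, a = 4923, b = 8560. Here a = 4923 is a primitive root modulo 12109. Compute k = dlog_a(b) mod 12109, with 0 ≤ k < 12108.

Baby-step giant-step with m = ceil(sqrt(12108)) = 111.
Baby table (4923^j mod 12109 for j=0..110):
  0:1  1:4923  2:5820  3:1966  4:3527  5:11224  6:2385  7:7734
  8:3786  9:2727  10:8249  11:8350  12:9104  13:3583  14:8405  15:1362
  16:8849  17:7554  18:1603  19:8610  20:5530  21:3158  22:10987  23:10207
  24:8820  25:10095  26:2349  27:32  28:119  29:4605  30:2367  31:3883
  32:8007  33:3666  34:5308  35:62  36:2501  37:9679  38:802  39:712
  40:5675  41:2562  42:7257  43:4661  44:11657  45:2860  46:9122  47:7434
  48:4184  49:423  50:11790  51:3733  52:8206  53:2514  54:1024  55:3808
  56:2052  57:3090  58:3166  59:1935  60:8331  61:330  62:1984  63:7378
  64:7003  65:1446  66:10675  67:12074  68:9330  69:2153  70:3844  71:9754
  72:6757  73:1288  74:7817  75:689  76:1427  77:1901  78:10475  79:8303
  80:7794  81:8550  82:766  83:5119  84:2008  85:4440  86:1375  87:194
  88:10560  89:2943  90:6025  91:6134  92:9945  93:2548  94:10989  95:7944
  96:8351  97:1918  98:9403  99:10371  100:4889  101:7964  102:9939  103:9337
  104:287  105:8257  106:11407  107:7228  108:7202  109:294  110:6391
Giant step factor: 4923^(-111) ≡ 9913 (mod 12109).
Scan 8560·9913^i mod 12109 for i = 0, 1, …:
  i=0: 8560   i=1: 7517   i=2: 9344   i=3: 5331
  i=4: 2527   i=5: 8739   i=6: 1921   i=7: 7525
  i=8: 3885   i=9: 5385     …   i=33: 6878
  i=34: 7944
Match at i=34, j=95: k = 34·111 + 95 = 3869.

3869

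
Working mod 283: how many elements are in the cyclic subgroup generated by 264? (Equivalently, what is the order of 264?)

47

The order of 264 must divide p − 1 = 282 = 2 · 3 · 47.
Divisors: 1, 2, 3, 6, 47, 94, 141, 282.
Check each in increasing order: 264^1 ≡ 264;  264^2 ≡ 78;  264^3 ≡ 216;  264^6 ≡ 244;  264^47 ≡ 1.
Smallest exponent giving 1 is 47.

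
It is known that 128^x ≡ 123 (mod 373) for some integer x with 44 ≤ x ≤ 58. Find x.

Compute 128^44 mod 373 = 302, then multiply by 128 repeatedly:
  128^44=302  128^45=237  128^46=123
Found 123 at exponent 46.

46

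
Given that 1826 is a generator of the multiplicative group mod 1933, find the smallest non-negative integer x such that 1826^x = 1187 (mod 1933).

Baby-step giant-step with m = ceil(sqrt(1932)) = 44.
Baby table (1826^j mod 1933 for j=0..43):
  0:1  1:1826  2:1784  3:479  4:938  5:150  6:1347  7:846
  8:329  9:1524  10:1237  11:1018  12:1255  13:1025  14:506  15:1915
  16:1926  17:749  18:1043  19:513  20:1166  21:883  22:236  23:1810
  24:1563  25:930  26:1006  27:606  28:880  29:557  30:324  31:126
  32:49  33:556  34:431  35:275  36:1503  37:1551  38:281  39:861
  40:657  41:1222  42:690  43:1557
Giant step factor: 1826^(-44) ≡ 589 (mod 1933).
Scan 1187·589^i mod 1933 for i = 0, 1, …:
  i=0: 1187   i=1: 1330   i=2: 505   i=3: 1696
  i=4: 1516   i=5: 1811   i=6: 1596   i=7: 606
Match at i=7, j=27: x = 7·44 + 27 = 335.

335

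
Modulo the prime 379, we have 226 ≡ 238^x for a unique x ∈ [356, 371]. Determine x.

Compute 238^356 mod 379 = 361, then multiply by 238 repeatedly:
  238^356=361  238^357=264  238^358=297  238^359=192  238^360=216
  238^361=243  238^362=226
Found 226 at exponent 362.

362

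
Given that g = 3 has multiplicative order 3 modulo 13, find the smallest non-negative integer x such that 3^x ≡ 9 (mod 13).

Successive powers of 3 modulo 13:
  3^0=1  3^1=3  3^2=9
So 3^2 ≡ 9 (mod 13), giving x = 2.

2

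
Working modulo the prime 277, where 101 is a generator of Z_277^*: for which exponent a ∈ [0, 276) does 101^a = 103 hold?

Baby-step giant-step with m = ceil(sqrt(276)) = 17.
Baby table (101^j mod 277 for j=0..16):
  0:1  1:101  2:229  3:138  4:88  5:24  6:208  7:233
  8:265  9:173  10:22  11:6  12:52  13:266  14:274  15:251
  16:144
Giant step factor: 101^(-17) ≡ 93 (mod 277).
Scan 103·93^i mod 277 for i = 0, 1, …:
  i=0: 103   i=1: 161   i=2: 15   i=3: 10
  i=4: 99   i=5: 66   i=6: 44   i=7: 214
  i=8: 235   i=9: 249     …   i=13: 121
  i=14: 173
Match at i=14, j=9: a = 14·17 + 9 = 247.

247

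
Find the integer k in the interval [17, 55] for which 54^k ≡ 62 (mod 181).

Compute 54^17 mod 181 = 140, then multiply by 54 repeatedly:
  54^17=140  54^18=139  54^19=85  54^20=65  54^21=71
  54^22=33  54^23=153  54^24=117  54^25=164  54^26=168
  54^27=22  54^28=102  54^29=78  54^30=49  54^31=112
  54^32=75  54^33=68  54^34=52  54^35=93  54^36=135
  54^37=50  54^38=166  54^39=95  54^40=62
Found 62 at exponent 40.

40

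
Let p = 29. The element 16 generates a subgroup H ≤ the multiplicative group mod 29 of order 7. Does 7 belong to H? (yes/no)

7 ∈ ⟨16⟩ iff 7^7 ≡ 1 (mod 29), since |⟨16⟩| = 7.
7^7 mod 29 = 1.
Since 1 = 1, 7 lies in the subgroup.

yes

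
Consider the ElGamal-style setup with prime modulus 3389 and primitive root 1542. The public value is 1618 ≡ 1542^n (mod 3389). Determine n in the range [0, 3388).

3106

Baby-step giant-step with m = ceil(sqrt(3388)) = 59.
Baby table (1542^j mod 3389 for j=0..58):
  0:1  1:1542  2:2075  3:434  4:1595  5:2465  6:1961  7:874
  8:2275  9:435  10:3137  11:1151  12:2395  13:2469  14:1351  15:2396
  16:622  17:37  18:2830  19:2217  20:2502  21:1402  22:3091  23:1388
  24:1837  25:2839  26:2539  27:843  28:1919  29:501  30:3239  31:2541
  32:538  33:2680  34:1369  35:3040  36:693  37:1071  38:1039  39:2530
  40:521  41:189  42:3373  43:2440  44:690  45:3223  46:1592  47:1228
  48:2514  49:2961  50:879  51:3207  52:643  53:1918  54:2348  55:1164
  56:2107  57:2332  58:215
Giant step factor: 1542^(-59) ≡ 395 (mod 3389).
Scan 1618·395^i mod 3389 for i = 0, 1, …:
  i=0: 1618   i=1: 1978   i=2: 1840   i=3: 1554
  i=4: 421   i=5: 234   i=6: 927   i=7: 153
  i=8: 2822   i=9: 3098     …   i=51: 1710
  i=52: 1039
Match at i=52, j=38: n = 52·59 + 38 = 3106.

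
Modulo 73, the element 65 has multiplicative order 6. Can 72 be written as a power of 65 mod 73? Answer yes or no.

yes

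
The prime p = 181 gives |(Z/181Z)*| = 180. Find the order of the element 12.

90

The order of 12 must divide p − 1 = 180 = 2^2 · 3^2 · 5.
Divisors: 1, 2, 3, 4, 5, 6, 9, 10, 12, 15, 18, 20, 30, 36, 45, 60, 90, 180.
Check each in increasing order: 12^1 ≡ 12;  12^2 ≡ 144;  12^3 ≡ 99;  12^4 ≡ 102;  12^5 ≡ 138;  12^6 ≡ 27;  12^9 ≡ 139;  12^10 ≡ 39;  12^12 ≡ 5;  12^15 ≡ 133;  12^18 ≡ 135;  12^20 ≡ 73;  12^30 ≡ 132;  12^36 ≡ 125;  12^45 ≡ 180;  12^60 ≡ 48;  12^90 ≡ 1.
Smallest exponent giving 1 is 90.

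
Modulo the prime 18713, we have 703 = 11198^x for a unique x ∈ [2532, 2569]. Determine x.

2546

Compute 11198^2532 mod 18713 = 5045, then multiply by 11198 repeatedly:
  11198^2532=5045  11198^2533=18076  11198^2534=15240  11198^2535=13673  11198^2536=488
  11198^2537=428  11198^2538=2216  11198^2539=1330  11198^2540=16505  11198^2541=13402
  11198^2542=16049  11198^2543=15763  11198^2544=13058  11198^2545=102  11198^2546=703
Found 703 at exponent 2546.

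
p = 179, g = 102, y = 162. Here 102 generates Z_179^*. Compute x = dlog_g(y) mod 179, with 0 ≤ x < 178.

43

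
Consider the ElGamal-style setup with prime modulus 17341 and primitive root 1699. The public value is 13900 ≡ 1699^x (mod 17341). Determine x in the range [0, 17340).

15497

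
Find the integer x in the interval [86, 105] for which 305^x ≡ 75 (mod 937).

94

Compute 305^86 mod 937 = 785, then multiply by 305 repeatedly:
  305^86=785  305^87=490  305^88=467  305^89=11  305^90=544
  305^91=71  305^92=104  305^93=799  305^94=75
Found 75 at exponent 94.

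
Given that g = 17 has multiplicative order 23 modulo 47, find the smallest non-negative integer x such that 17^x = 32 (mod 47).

Successive powers of 17 modulo 47:
  17^0=1  17^1=17  17^2=7  17^3=25  17^4=2  17^5=34
  17^6=14  17^7=3  17^8=4  17^9=21  17^10=28  17^11=6
  17^12=8  17^13=42  17^14=9  17^15=12  17^16=16  17^17=37
  17^18=18  17^19=24  17^20=32
So 17^20 ≡ 32 (mod 47), giving x = 20.

20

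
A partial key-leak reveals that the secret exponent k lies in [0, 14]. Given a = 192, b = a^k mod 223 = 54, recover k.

Compute 192^0 mod 223 = 1, then multiply by 192 repeatedly:
  192^0=1  192^1=192  192^2=69  192^3=91  192^4=78
  192^5=35  192^6=30  192^7=185  192^8=63  192^9=54
Found 54 at exponent 9.

9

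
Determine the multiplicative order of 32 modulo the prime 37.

36

The order of 32 must divide p − 1 = 36 = 2^2 · 3^2.
Divisors: 1, 2, 3, 4, 6, 9, 12, 18, 36.
Check each in increasing order: 32^1 ≡ 32;  32^2 ≡ 25;  32^3 ≡ 23;  32^4 ≡ 33;  32^6 ≡ 11;  32^9 ≡ 31;  32^12 ≡ 10;  32^18 ≡ 36;  32^36 ≡ 1.
Smallest exponent giving 1 is 36.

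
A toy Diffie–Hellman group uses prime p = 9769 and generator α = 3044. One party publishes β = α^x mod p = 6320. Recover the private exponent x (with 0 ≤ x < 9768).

Baby-step giant-step with m = ceil(sqrt(9768)) = 99.
Baby table (3044^j mod 9769 for j=0..98):
  0:1  1:3044  2:4924  3:3010  4:8887  5:1667  6:4237  7:2348
  8:6173  9:4825  10:4493  11:92  12:6516  13:3634  14:3388  15:6777
  16:6829  17:8813  18:1098  19:1314  20:4295  21:3058  22:8464  23:3563
  24:2182  25:8857  26:8037  27:3052  28:9738  29:3326  30:3660  31:4380
  32:7804  33:6937  34:5419  35:5364  36:4017  37:6729  38:7252  39:6917
  40:3153  41:4574  42:2431  43:4831  44:3219  45:329  46:5038  47:8111
  48:3621  49:2892  50:1379  51:6775  52:741  53:8734  54:4847  55:3078
  56:961  57:4353  58:3768  59:986  60:2301  61:9640  62:7853  63:9558
  64:2470  65:6319  66:9644  67:491  68:9716  69:4741  70:2791  71:6543
  72:7670  73:9339  74:126  75:2553  76:4977  77:8038  78:6096  79:4893
  80:6336  81:2778  82:6047  83:2272  84:9285  85:1823  86:420  87:8510
  88:6821  89:3999  90:782  91:6541  92:1582  93:9260  94:3875  95:4317
  96:1643  97:9333  98:1400
Giant step factor: 3044^(-99) ≡ 9208 (mod 9769).
Scan 6320·9208^i mod 9769 for i = 0, 1, …:
  i=0: 6320   i=1: 627   i=2: 9706   i=3: 6036
  i=4: 3647   i=5: 5523   i=6: 8139   i=7: 5913
  i=8: 4267   i=9: 9387     …   i=45: 3028
  i=46: 1098
Match at i=46, j=18: x = 46·99 + 18 = 4572.

4572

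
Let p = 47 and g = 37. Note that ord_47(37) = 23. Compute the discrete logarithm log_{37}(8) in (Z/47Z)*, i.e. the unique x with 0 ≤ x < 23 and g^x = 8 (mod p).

Successive powers of 37 modulo 47:
  37^0=1  37^1=37  37^2=6  37^3=34  37^4=36  37^5=16
  37^6=28  37^7=2  37^8=27  37^9=12  37^10=21  37^11=25
  37^12=32  37^13=9  37^14=4  37^15=7  37^16=24  37^17=42
  37^18=3  37^19=17  37^20=18  37^21=8
So 37^21 ≡ 8 (mod 47), giving x = 21.

21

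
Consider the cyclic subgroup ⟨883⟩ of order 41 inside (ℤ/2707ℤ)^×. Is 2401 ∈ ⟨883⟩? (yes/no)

no

2401 ∈ ⟨883⟩ iff 2401^41 ≡ 1 (mod 2707), since |⟨883⟩| = 41.
2401^41 mod 2707 = 1119.
Since 1119 ≠ 1, 2401 does not lie in the subgroup.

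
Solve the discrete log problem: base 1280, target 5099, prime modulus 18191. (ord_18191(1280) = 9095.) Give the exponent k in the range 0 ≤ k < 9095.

6850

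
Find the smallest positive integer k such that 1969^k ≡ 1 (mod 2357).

The order of 1969 must divide p − 1 = 2356 = 2^2 · 19 · 31.
Divisors: 1, 2, 4, 19, 31, 38, 62, 76, 124, 589, 1178, 2356.
Check each in increasing order: 1969^1 ≡ 1969;  1969^2 ≡ 2053;  1969^4 ≡ 493;  1969^19 ≡ 1160;  1969^31 ≡ 633;  1969^38 ≡ 2110;  1969^62 ≡ 2356;  1969^76 ≡ 2084;  1969^124 ≡ 1.
Smallest exponent giving 1 is 124.

124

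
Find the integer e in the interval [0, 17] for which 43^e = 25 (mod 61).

8

Compute 43^0 mod 61 = 1, then multiply by 43 repeatedly:
  43^0=1  43^1=43  43^2=19  43^3=24  43^4=56
  43^5=29  43^6=27  43^7=2  43^8=25
Found 25 at exponent 8.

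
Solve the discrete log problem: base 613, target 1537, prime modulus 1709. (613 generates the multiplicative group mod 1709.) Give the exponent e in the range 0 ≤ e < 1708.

419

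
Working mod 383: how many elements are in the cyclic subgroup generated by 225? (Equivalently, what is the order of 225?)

191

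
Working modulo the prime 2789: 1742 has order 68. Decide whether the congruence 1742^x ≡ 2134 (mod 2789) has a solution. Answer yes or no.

yes

2134 ∈ ⟨1742⟩ iff 2134^68 ≡ 1 (mod 2789), since |⟨1742⟩| = 68.
2134^68 mod 2789 = 1.
Since 1 = 1, 2134 lies in the subgroup.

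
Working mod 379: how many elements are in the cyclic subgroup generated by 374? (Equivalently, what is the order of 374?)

The order of 374 must divide p − 1 = 378 = 2 · 3^3 · 7.
Divisors: 1, 2, 3, 6, 7, 9, 14, 18, 21, 27, 42, 54, 63, 126, 189, 378.
Check each in increasing order: 374^1 ≡ 374;  374^2 ≡ 25;  374^3 ≡ 254;  374^6 ≡ 86;  374^7 ≡ 328;  374^9 ≡ 241;  374^14 ≡ 327;  374^18 ≡ 94;  374^21 ≡ 378;  374^27 ≡ 293;  374^42 ≡ 1.
Smallest exponent giving 1 is 42.

42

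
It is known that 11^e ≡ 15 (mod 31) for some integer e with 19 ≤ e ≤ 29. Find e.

27

Compute 11^19 mod 31 = 22, then multiply by 11 repeatedly:
  11^19=22  11^20=25  11^21=27  11^22=18  11^23=12
  11^24=8  11^25=26  11^26=7  11^27=15
Found 15 at exponent 27.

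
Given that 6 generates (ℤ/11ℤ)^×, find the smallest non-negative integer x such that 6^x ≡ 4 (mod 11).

Successive powers of 6 modulo 11:
  6^0=1  6^1=6  6^2=3  6^3=7  6^4=9  6^5=10
  6^6=5  6^7=8  6^8=4
So 6^8 ≡ 4 (mod 11), giving x = 8.

8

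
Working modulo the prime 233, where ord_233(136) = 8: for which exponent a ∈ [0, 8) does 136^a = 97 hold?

5

Successive powers of 136 modulo 233:
  136^0=1  136^1=136  136^2=89  136^3=221  136^4=232  136^5=97
So 136^5 ≡ 97 (mod 233), giving a = 5.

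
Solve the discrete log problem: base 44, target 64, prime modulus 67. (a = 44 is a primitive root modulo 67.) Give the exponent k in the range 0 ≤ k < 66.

12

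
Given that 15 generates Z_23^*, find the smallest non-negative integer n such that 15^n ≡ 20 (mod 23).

Successive powers of 15 modulo 23:
  15^0=1  15^1=15  15^2=18  15^3=17  15^4=2  15^5=7
  15^6=13  15^7=11  15^8=4  15^9=14  15^10=3  15^11=22
  15^12=8  15^13=5  15^14=6  15^15=21  15^16=16  15^17=10
  15^18=12  15^19=19  15^20=9  15^21=20
So 15^21 ≡ 20 (mod 23), giving n = 21.

21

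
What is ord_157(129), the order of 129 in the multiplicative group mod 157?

The order of 129 must divide p − 1 = 156 = 2^2 · 3 · 13.
Divisors: 1, 2, 3, 4, 6, 12, 13, 26, 39, 52, 78, 156.
Check each in increasing order: 129^1 ≡ 129;  129^2 ≡ 156;  129^3 ≡ 28;  129^4 ≡ 1.
Smallest exponent giving 1 is 4.

4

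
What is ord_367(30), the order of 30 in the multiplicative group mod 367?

The order of 30 must divide p − 1 = 366 = 2 · 3 · 61.
Divisors: 1, 2, 3, 6, 61, 122, 183, 366.
Check each in increasing order: 30^1 ≡ 30;  30^2 ≡ 166;  30^3 ≡ 209;  30^6 ≡ 8;  30^61 ≡ 83;  30^122 ≡ 283;  30^183 ≡ 1.
Smallest exponent giving 1 is 183.

183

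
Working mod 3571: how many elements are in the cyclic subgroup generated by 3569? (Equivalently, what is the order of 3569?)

1785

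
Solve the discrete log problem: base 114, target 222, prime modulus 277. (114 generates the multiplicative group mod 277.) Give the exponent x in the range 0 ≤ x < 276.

154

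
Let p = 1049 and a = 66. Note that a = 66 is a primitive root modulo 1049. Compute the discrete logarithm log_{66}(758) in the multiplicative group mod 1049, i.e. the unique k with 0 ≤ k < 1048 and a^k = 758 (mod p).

455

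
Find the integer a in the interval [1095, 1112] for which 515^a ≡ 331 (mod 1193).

1107

Compute 515^1095 mod 1193 = 109, then multiply by 515 repeatedly:
  515^1095=109  515^1096=64  515^1097=749  515^1098=396  515^1099=1130
  515^1100=959  515^1101=1176  515^1102=789  515^1103=715  515^1104=781
  515^1105=174  515^1106=135  515^1107=331
Found 331 at exponent 1107.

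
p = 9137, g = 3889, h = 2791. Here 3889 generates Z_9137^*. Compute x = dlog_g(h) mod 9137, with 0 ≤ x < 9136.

Baby-step giant-step with m = ceil(sqrt(9136)) = 96.
Baby table (3889^j mod 9137 for j=0..95):
  0:1  1:3889  2:2586  3:6254  4:8249  5:354  6:6156  7:1744
  8:2762  9:5443  10:6535  11:4618  12:5197  13:89  14:8052  15:1729
  16:8386  17:3201  18:4095  19:8801  20:9024  21:8256  22:166  23:5984
  24:8974  25:5683  26:7921  27:3942  28:7689  29:6257  30:1642  31:8112
  32:6644  33:8217  34:3824  35:5637  36:2630  37:3767  38:3252  39:1420
  40:3632  41:8183  42:8653  43:9083  44:145  45:6548  46:353  47:2267
  48:8295  49:5645  50:6331  51:6181  52:7599  53:3453  54:6464  55:2609
  56:4331  57:3768  58:7141  59:4006  60:749  61:7295  62:9007  63:6102
  64:1889  65:173  66:5796  67:8802  68:3776  69:1705  70:6420  71:5096
  72:191  73:2702  74:528  75:6704  76:3995  77:3655  78:6260  79:4172
  80:6733  81:7132  82:5553  83:4886  84:5831  85:7862  86:2916  87:1307
  88:2751  89:8349  90:5500  91:8920  92:5828  93:5332  94:4295  95:819
Giant step factor: 3889^(-96) ≡ 4922 (mod 9137).
Scan 2791·4922^i mod 9137 for i = 0, 1, …:
  i=0: 2791   i=1: 4391   i=2: 3497   i=3: 7263
  i=4: 4542   i=5: 6622   i=6: 1805   i=7: 3046
  i=8: 7732   i=9: 1299     …   i=62: 5083
  i=63: 1420
Match at i=63, j=39: x = 63·96 + 39 = 6087.

6087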